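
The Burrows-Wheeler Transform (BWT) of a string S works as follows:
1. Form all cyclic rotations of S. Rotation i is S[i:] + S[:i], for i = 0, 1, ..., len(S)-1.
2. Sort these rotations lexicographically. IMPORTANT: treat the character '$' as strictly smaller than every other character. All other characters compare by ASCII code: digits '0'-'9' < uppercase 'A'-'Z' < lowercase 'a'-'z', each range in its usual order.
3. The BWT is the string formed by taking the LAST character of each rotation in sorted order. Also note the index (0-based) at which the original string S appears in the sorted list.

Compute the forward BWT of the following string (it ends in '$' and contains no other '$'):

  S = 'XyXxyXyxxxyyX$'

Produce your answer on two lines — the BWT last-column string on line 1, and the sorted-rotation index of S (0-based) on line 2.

Answer: Xyy$yyxXxyXxXx
3

Derivation:
All 14 rotations (rotation i = S[i:]+S[:i]):
  rot[0] = XyXxyXyxxxyyX$
  rot[1] = yXxyXyxxxyyX$X
  rot[2] = XxyXyxxxyyX$Xy
  rot[3] = xyXyxxxyyX$XyX
  rot[4] = yXyxxxyyX$XyXx
  rot[5] = XyxxxyyX$XyXxy
  rot[6] = yxxxyyX$XyXxyX
  rot[7] = xxxyyX$XyXxyXy
  rot[8] = xxyyX$XyXxyXyx
  rot[9] = xyyX$XyXxyXyxx
  rot[10] = yyX$XyXxyXyxxx
  rot[11] = yX$XyXxyXyxxxy
  rot[12] = X$XyXxyXyxxxyy
  rot[13] = $XyXxyXyxxxyyX
Sorted (with $ < everything):
  sorted[0] = $XyXxyXyxxxyyX  (last char: 'X')
  sorted[1] = X$XyXxyXyxxxyy  (last char: 'y')
  sorted[2] = XxyXyxxxyyX$Xy  (last char: 'y')
  sorted[3] = XyXxyXyxxxyyX$  (last char: '$')
  sorted[4] = XyxxxyyX$XyXxy  (last char: 'y')
  sorted[5] = xxxyyX$XyXxyXy  (last char: 'y')
  sorted[6] = xxyyX$XyXxyXyx  (last char: 'x')
  sorted[7] = xyXyxxxyyX$XyX  (last char: 'X')
  sorted[8] = xyyX$XyXxyXyxx  (last char: 'x')
  sorted[9] = yX$XyXxyXyxxxy  (last char: 'y')
  sorted[10] = yXxyXyxxxyyX$X  (last char: 'X')
  sorted[11] = yXyxxxyyX$XyXx  (last char: 'x')
  sorted[12] = yxxxyyX$XyXxyX  (last char: 'X')
  sorted[13] = yyX$XyXxyXyxxx  (last char: 'x')
Last column: Xyy$yyxXxyXxXx
Original string S is at sorted index 3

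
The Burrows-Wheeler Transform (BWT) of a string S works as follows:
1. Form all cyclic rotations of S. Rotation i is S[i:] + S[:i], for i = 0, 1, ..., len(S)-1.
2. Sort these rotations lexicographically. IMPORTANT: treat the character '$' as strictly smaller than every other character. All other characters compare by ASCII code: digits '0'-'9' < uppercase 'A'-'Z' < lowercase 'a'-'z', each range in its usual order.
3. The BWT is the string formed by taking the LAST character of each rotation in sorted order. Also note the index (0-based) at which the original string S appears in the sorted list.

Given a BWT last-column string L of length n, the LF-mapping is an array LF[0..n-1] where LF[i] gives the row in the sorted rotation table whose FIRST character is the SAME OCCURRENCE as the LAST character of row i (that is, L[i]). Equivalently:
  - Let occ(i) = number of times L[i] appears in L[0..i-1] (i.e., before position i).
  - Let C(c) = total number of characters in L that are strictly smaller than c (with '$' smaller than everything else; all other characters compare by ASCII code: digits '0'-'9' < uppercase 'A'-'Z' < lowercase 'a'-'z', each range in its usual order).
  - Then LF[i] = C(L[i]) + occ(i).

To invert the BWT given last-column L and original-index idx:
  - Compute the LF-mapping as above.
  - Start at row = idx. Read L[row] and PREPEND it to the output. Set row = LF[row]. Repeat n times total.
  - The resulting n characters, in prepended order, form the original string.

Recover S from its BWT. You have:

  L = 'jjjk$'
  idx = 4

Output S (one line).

LF mapping: 1 2 3 4 0
Walk LF starting at row 4, prepending L[row]:
  step 1: row=4, L[4]='$', prepend. Next row=LF[4]=0
  step 2: row=0, L[0]='j', prepend. Next row=LF[0]=1
  step 3: row=1, L[1]='j', prepend. Next row=LF[1]=2
  step 4: row=2, L[2]='j', prepend. Next row=LF[2]=3
  step 5: row=3, L[3]='k', prepend. Next row=LF[3]=4
Reversed output: kjjj$

Answer: kjjj$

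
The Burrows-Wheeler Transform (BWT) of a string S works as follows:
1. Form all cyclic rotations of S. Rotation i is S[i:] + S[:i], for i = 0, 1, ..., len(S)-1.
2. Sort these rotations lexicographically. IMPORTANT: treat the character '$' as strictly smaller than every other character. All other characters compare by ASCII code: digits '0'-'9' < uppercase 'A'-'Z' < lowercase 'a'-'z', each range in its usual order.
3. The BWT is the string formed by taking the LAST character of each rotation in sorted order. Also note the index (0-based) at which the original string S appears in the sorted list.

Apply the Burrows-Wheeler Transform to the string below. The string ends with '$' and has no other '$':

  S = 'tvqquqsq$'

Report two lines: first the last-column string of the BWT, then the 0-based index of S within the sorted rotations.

All 9 rotations (rotation i = S[i:]+S[:i]):
  rot[0] = tvqquqsq$
  rot[1] = vqquqsq$t
  rot[2] = qquqsq$tv
  rot[3] = quqsq$tvq
  rot[4] = uqsq$tvqq
  rot[5] = qsq$tvqqu
  rot[6] = sq$tvqquq
  rot[7] = q$tvqquqs
  rot[8] = $tvqquqsq
Sorted (with $ < everything):
  sorted[0] = $tvqquqsq  (last char: 'q')
  sorted[1] = q$tvqquqs  (last char: 's')
  sorted[2] = qquqsq$tv  (last char: 'v')
  sorted[3] = qsq$tvqqu  (last char: 'u')
  sorted[4] = quqsq$tvq  (last char: 'q')
  sorted[5] = sq$tvqquq  (last char: 'q')
  sorted[6] = tvqquqsq$  (last char: '$')
  sorted[7] = uqsq$tvqq  (last char: 'q')
  sorted[8] = vqquqsq$t  (last char: 't')
Last column: qsvuqq$qt
Original string S is at sorted index 6

Answer: qsvuqq$qt
6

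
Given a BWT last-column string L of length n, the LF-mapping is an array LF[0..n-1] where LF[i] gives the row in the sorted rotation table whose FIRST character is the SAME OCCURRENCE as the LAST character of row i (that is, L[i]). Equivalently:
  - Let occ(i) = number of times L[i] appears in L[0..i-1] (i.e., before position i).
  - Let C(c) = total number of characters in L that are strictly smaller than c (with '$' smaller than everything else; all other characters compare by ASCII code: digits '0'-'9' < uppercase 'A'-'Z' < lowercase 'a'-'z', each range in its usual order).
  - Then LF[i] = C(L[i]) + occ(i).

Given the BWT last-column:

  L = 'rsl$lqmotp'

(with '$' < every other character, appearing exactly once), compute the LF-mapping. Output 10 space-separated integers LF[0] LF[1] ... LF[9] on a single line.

Answer: 7 8 1 0 2 6 3 4 9 5

Derivation:
Char counts: '$':1, 'l':2, 'm':1, 'o':1, 'p':1, 'q':1, 'r':1, 's':1, 't':1
C (first-col start): C('$')=0, C('l')=1, C('m')=3, C('o')=4, C('p')=5, C('q')=6, C('r')=7, C('s')=8, C('t')=9
L[0]='r': occ=0, LF[0]=C('r')+0=7+0=7
L[1]='s': occ=0, LF[1]=C('s')+0=8+0=8
L[2]='l': occ=0, LF[2]=C('l')+0=1+0=1
L[3]='$': occ=0, LF[3]=C('$')+0=0+0=0
L[4]='l': occ=1, LF[4]=C('l')+1=1+1=2
L[5]='q': occ=0, LF[5]=C('q')+0=6+0=6
L[6]='m': occ=0, LF[6]=C('m')+0=3+0=3
L[7]='o': occ=0, LF[7]=C('o')+0=4+0=4
L[8]='t': occ=0, LF[8]=C('t')+0=9+0=9
L[9]='p': occ=0, LF[9]=C('p')+0=5+0=5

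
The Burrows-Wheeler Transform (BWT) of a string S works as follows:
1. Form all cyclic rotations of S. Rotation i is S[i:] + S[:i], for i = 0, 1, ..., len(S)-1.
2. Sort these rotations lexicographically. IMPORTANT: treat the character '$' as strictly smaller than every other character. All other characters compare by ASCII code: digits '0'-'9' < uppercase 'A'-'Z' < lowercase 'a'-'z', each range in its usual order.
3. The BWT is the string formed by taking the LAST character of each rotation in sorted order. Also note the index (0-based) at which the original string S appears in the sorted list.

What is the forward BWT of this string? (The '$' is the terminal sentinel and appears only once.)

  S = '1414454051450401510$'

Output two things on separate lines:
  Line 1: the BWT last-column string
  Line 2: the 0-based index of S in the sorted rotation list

Answer: 014545$4500511144104
6

Derivation:
All 20 rotations (rotation i = S[i:]+S[:i]):
  rot[0] = 1414454051450401510$
  rot[1] = 414454051450401510$1
  rot[2] = 14454051450401510$14
  rot[3] = 4454051450401510$141
  rot[4] = 454051450401510$1414
  rot[5] = 54051450401510$14144
  rot[6] = 4051450401510$141445
  rot[7] = 051450401510$1414454
  rot[8] = 51450401510$14144540
  rot[9] = 1450401510$141445405
  rot[10] = 450401510$1414454051
  rot[11] = 50401510$14144540514
  rot[12] = 0401510$141445405145
  rot[13] = 401510$1414454051450
  rot[14] = 01510$14144540514504
  rot[15] = 1510$141445405145040
  rot[16] = 510$1414454051450401
  rot[17] = 10$14144540514504015
  rot[18] = 0$141445405145040151
  rot[19] = $1414454051450401510
Sorted (with $ < everything):
  sorted[0] = $1414454051450401510  (last char: '0')
  sorted[1] = 0$141445405145040151  (last char: '1')
  sorted[2] = 01510$14144540514504  (last char: '4')
  sorted[3] = 0401510$141445405145  (last char: '5')
  sorted[4] = 051450401510$1414454  (last char: '4')
  sorted[5] = 10$14144540514504015  (last char: '5')
  sorted[6] = 1414454051450401510$  (last char: '$')
  sorted[7] = 14454051450401510$14  (last char: '4')
  sorted[8] = 1450401510$141445405  (last char: '5')
  sorted[9] = 1510$141445405145040  (last char: '0')
  sorted[10] = 401510$1414454051450  (last char: '0')
  sorted[11] = 4051450401510$141445  (last char: '5')
  sorted[12] = 414454051450401510$1  (last char: '1')
  sorted[13] = 4454051450401510$141  (last char: '1')
  sorted[14] = 450401510$1414454051  (last char: '1')
  sorted[15] = 454051450401510$1414  (last char: '4')
  sorted[16] = 50401510$14144540514  (last char: '4')
  sorted[17] = 510$1414454051450401  (last char: '1')
  sorted[18] = 51450401510$14144540  (last char: '0')
  sorted[19] = 54051450401510$14144  (last char: '4')
Last column: 014545$4500511144104
Original string S is at sorted index 6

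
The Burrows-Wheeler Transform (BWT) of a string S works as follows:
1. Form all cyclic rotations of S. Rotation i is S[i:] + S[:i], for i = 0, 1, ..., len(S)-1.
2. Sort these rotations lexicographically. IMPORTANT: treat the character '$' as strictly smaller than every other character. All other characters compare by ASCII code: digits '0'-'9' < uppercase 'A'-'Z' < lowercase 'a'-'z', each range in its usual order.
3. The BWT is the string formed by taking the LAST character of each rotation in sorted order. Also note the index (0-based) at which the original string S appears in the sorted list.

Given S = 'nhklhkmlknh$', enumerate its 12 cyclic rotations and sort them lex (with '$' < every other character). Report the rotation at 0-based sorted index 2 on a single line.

Answer: hklhkmlknh$n

Derivation:
All 12 rotations (rotation i = S[i:]+S[:i]):
  rot[0] = nhklhkmlknh$
  rot[1] = hklhkmlknh$n
  rot[2] = klhkmlknh$nh
  rot[3] = lhkmlknh$nhk
  rot[4] = hkmlknh$nhkl
  rot[5] = kmlknh$nhklh
  rot[6] = mlknh$nhklhk
  rot[7] = lknh$nhklhkm
  rot[8] = knh$nhklhkml
  rot[9] = nh$nhklhkmlk
  rot[10] = h$nhklhkmlkn
  rot[11] = $nhklhkmlknh
Sorted (with $ < everything):
  sorted[0] = $nhklhkmlknh
  sorted[1] = h$nhklhkmlkn
  sorted[2] = hklhkmlknh$n
  sorted[3] = hkmlknh$nhkl
  sorted[4] = klhkmlknh$nh
  sorted[5] = kmlknh$nhklh
  sorted[6] = knh$nhklhkml
  sorted[7] = lhkmlknh$nhk
  sorted[8] = lknh$nhklhkm
  sorted[9] = mlknh$nhklhk
  sorted[10] = nh$nhklhkmlk
  sorted[11] = nhklhkmlknh$
sorted[2] = hklhkmlknh$n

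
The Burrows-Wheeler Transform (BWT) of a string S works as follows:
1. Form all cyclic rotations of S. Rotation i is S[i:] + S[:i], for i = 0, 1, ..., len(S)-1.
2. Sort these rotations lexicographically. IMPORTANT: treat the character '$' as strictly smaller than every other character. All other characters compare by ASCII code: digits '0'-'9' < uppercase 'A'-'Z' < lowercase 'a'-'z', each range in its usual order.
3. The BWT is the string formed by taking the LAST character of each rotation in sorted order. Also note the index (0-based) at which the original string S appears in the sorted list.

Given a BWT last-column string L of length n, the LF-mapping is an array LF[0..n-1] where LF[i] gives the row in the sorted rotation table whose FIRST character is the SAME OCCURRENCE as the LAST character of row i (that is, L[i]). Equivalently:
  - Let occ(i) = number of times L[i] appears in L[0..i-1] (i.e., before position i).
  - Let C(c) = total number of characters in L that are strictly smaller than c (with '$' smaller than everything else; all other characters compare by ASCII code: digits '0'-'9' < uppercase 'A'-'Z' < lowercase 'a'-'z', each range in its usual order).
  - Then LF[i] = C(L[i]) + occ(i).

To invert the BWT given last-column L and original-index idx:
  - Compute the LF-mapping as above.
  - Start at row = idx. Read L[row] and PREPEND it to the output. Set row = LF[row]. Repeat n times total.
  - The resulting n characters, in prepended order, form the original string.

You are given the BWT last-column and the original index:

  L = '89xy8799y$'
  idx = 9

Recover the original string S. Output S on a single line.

Answer: yy89799x8$

Derivation:
LF mapping: 2 4 7 8 3 1 5 6 9 0
Walk LF starting at row 9, prepending L[row]:
  step 1: row=9, L[9]='$', prepend. Next row=LF[9]=0
  step 2: row=0, L[0]='8', prepend. Next row=LF[0]=2
  step 3: row=2, L[2]='x', prepend. Next row=LF[2]=7
  step 4: row=7, L[7]='9', prepend. Next row=LF[7]=6
  step 5: row=6, L[6]='9', prepend. Next row=LF[6]=5
  step 6: row=5, L[5]='7', prepend. Next row=LF[5]=1
  step 7: row=1, L[1]='9', prepend. Next row=LF[1]=4
  step 8: row=4, L[4]='8', prepend. Next row=LF[4]=3
  step 9: row=3, L[3]='y', prepend. Next row=LF[3]=8
  step 10: row=8, L[8]='y', prepend. Next row=LF[8]=9
Reversed output: yy89799x8$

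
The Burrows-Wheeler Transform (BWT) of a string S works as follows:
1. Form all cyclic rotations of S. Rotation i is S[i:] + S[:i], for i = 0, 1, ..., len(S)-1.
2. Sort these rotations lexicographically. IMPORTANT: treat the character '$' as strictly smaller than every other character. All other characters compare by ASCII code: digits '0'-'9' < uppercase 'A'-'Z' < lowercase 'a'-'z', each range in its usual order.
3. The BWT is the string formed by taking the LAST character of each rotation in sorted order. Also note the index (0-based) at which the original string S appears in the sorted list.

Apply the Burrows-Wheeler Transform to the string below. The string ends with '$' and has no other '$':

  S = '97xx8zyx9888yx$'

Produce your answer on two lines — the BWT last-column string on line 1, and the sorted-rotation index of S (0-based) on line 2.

All 15 rotations (rotation i = S[i:]+S[:i]):
  rot[0] = 97xx8zyx9888yx$
  rot[1] = 7xx8zyx9888yx$9
  rot[2] = xx8zyx9888yx$97
  rot[3] = x8zyx9888yx$97x
  rot[4] = 8zyx9888yx$97xx
  rot[5] = zyx9888yx$97xx8
  rot[6] = yx9888yx$97xx8z
  rot[7] = x9888yx$97xx8zy
  rot[8] = 9888yx$97xx8zyx
  rot[9] = 888yx$97xx8zyx9
  rot[10] = 88yx$97xx8zyx98
  rot[11] = 8yx$97xx8zyx988
  rot[12] = yx$97xx8zyx9888
  rot[13] = x$97xx8zyx9888y
  rot[14] = $97xx8zyx9888yx
Sorted (with $ < everything):
  sorted[0] = $97xx8zyx9888yx  (last char: 'x')
  sorted[1] = 7xx8zyx9888yx$9  (last char: '9')
  sorted[2] = 888yx$97xx8zyx9  (last char: '9')
  sorted[3] = 88yx$97xx8zyx98  (last char: '8')
  sorted[4] = 8yx$97xx8zyx988  (last char: '8')
  sorted[5] = 8zyx9888yx$97xx  (last char: 'x')
  sorted[6] = 97xx8zyx9888yx$  (last char: '$')
  sorted[7] = 9888yx$97xx8zyx  (last char: 'x')
  sorted[8] = x$97xx8zyx9888y  (last char: 'y')
  sorted[9] = x8zyx9888yx$97x  (last char: 'x')
  sorted[10] = x9888yx$97xx8zy  (last char: 'y')
  sorted[11] = xx8zyx9888yx$97  (last char: '7')
  sorted[12] = yx$97xx8zyx9888  (last char: '8')
  sorted[13] = yx9888yx$97xx8z  (last char: 'z')
  sorted[14] = zyx9888yx$97xx8  (last char: '8')
Last column: x9988x$xyxy78z8
Original string S is at sorted index 6

Answer: x9988x$xyxy78z8
6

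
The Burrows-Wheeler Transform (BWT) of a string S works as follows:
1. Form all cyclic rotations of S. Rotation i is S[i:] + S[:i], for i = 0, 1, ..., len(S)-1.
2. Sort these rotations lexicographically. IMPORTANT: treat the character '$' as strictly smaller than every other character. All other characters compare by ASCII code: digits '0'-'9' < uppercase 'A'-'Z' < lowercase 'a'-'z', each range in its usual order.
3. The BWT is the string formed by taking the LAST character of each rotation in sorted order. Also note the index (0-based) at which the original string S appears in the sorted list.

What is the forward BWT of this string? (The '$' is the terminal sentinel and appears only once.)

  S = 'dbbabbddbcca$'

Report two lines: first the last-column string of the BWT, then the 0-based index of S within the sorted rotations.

All 13 rotations (rotation i = S[i:]+S[:i]):
  rot[0] = dbbabbddbcca$
  rot[1] = bbabbddbcca$d
  rot[2] = babbddbcca$db
  rot[3] = abbddbcca$dbb
  rot[4] = bbddbcca$dbba
  rot[5] = bddbcca$dbbab
  rot[6] = ddbcca$dbbabb
  rot[7] = dbcca$dbbabbd
  rot[8] = bcca$dbbabbdd
  rot[9] = cca$dbbabbddb
  rot[10] = ca$dbbabbddbc
  rot[11] = a$dbbabbddbcc
  rot[12] = $dbbabbddbcca
Sorted (with $ < everything):
  sorted[0] = $dbbabbddbcca  (last char: 'a')
  sorted[1] = a$dbbabbddbcc  (last char: 'c')
  sorted[2] = abbddbcca$dbb  (last char: 'b')
  sorted[3] = babbddbcca$db  (last char: 'b')
  sorted[4] = bbabbddbcca$d  (last char: 'd')
  sorted[5] = bbddbcca$dbba  (last char: 'a')
  sorted[6] = bcca$dbbabbdd  (last char: 'd')
  sorted[7] = bddbcca$dbbab  (last char: 'b')
  sorted[8] = ca$dbbabbddbc  (last char: 'c')
  sorted[9] = cca$dbbabbddb  (last char: 'b')
  sorted[10] = dbbabbddbcca$  (last char: '$')
  sorted[11] = dbcca$dbbabbd  (last char: 'd')
  sorted[12] = ddbcca$dbbabb  (last char: 'b')
Last column: acbbdadbcb$db
Original string S is at sorted index 10

Answer: acbbdadbcb$db
10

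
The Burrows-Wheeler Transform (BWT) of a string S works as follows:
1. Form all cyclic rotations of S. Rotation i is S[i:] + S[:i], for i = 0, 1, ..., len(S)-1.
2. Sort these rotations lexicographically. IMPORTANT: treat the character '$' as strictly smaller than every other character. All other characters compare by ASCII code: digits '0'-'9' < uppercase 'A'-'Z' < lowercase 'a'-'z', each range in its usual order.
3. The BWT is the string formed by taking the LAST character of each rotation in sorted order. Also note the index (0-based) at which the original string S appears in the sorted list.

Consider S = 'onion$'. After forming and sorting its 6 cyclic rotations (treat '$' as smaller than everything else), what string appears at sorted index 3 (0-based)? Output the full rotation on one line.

Answer: nion$o

Derivation:
All 6 rotations (rotation i = S[i:]+S[:i]):
  rot[0] = onion$
  rot[1] = nion$o
  rot[2] = ion$on
  rot[3] = on$oni
  rot[4] = n$onio
  rot[5] = $onion
Sorted (with $ < everything):
  sorted[0] = $onion
  sorted[1] = ion$on
  sorted[2] = n$onio
  sorted[3] = nion$o
  sorted[4] = on$oni
  sorted[5] = onion$
sorted[3] = nion$o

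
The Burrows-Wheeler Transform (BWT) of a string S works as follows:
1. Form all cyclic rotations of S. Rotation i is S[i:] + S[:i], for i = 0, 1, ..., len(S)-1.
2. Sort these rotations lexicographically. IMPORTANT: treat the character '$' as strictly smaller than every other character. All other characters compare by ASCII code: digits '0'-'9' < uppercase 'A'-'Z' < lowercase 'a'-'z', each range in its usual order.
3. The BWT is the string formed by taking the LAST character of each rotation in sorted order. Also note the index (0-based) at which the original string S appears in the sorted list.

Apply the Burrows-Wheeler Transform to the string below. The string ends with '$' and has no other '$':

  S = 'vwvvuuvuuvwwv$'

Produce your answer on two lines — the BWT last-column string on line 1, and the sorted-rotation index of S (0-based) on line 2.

All 14 rotations (rotation i = S[i:]+S[:i]):
  rot[0] = vwvvuuvuuvwwv$
  rot[1] = wvvuuvuuvwwv$v
  rot[2] = vvuuvuuvwwv$vw
  rot[3] = vuuvuuvwwv$vwv
  rot[4] = uuvuuvwwv$vwvv
  rot[5] = uvuuvwwv$vwvvu
  rot[6] = vuuvwwv$vwvvuu
  rot[7] = uuvwwv$vwvvuuv
  rot[8] = uvwwv$vwvvuuvu
  rot[9] = vwwv$vwvvuuvuu
  rot[10] = wwv$vwvvuuvuuv
  rot[11] = wv$vwvvuuvuuvw
  rot[12] = v$vwvvuuvuuvww
  rot[13] = $vwvvuuvuuvwwv
Sorted (with $ < everything):
  sorted[0] = $vwvvuuvuuvwwv  (last char: 'v')
  sorted[1] = uuvuuvwwv$vwvv  (last char: 'v')
  sorted[2] = uuvwwv$vwvvuuv  (last char: 'v')
  sorted[3] = uvuuvwwv$vwvvu  (last char: 'u')
  sorted[4] = uvwwv$vwvvuuvu  (last char: 'u')
  sorted[5] = v$vwvvuuvuuvww  (last char: 'w')
  sorted[6] = vuuvuuvwwv$vwv  (last char: 'v')
  sorted[7] = vuuvwwv$vwvvuu  (last char: 'u')
  sorted[8] = vvuuvuuvwwv$vw  (last char: 'w')
  sorted[9] = vwvvuuvuuvwwv$  (last char: '$')
  sorted[10] = vwwv$vwvvuuvuu  (last char: 'u')
  sorted[11] = wv$vwvvuuvuuvw  (last char: 'w')
  sorted[12] = wvvuuvuuvwwv$v  (last char: 'v')
  sorted[13] = wwv$vwvvuuvuuv  (last char: 'v')
Last column: vvvuuwvuw$uwvv
Original string S is at sorted index 9

Answer: vvvuuwvuw$uwvv
9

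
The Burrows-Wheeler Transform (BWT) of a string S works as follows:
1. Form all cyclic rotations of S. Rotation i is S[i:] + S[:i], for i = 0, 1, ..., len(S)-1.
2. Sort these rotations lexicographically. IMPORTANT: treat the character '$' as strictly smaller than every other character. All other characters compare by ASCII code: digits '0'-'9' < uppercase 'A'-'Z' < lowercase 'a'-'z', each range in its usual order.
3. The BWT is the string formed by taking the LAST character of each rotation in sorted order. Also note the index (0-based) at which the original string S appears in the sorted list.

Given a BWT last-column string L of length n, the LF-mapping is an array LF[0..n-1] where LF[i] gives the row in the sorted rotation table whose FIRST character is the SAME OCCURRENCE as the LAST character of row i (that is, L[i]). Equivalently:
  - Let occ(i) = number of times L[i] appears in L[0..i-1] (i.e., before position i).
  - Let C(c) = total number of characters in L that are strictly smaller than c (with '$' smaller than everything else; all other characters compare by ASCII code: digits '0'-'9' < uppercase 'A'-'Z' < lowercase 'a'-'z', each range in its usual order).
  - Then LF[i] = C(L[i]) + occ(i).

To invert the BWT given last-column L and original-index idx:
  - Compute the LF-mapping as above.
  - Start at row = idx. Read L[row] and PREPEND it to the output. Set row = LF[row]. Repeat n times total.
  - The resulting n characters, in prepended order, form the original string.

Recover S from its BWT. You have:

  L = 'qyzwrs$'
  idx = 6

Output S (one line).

LF mapping: 1 5 6 4 2 3 0
Walk LF starting at row 6, prepending L[row]:
  step 1: row=6, L[6]='$', prepend. Next row=LF[6]=0
  step 2: row=0, L[0]='q', prepend. Next row=LF[0]=1
  step 3: row=1, L[1]='y', prepend. Next row=LF[1]=5
  step 4: row=5, L[5]='s', prepend. Next row=LF[5]=3
  step 5: row=3, L[3]='w', prepend. Next row=LF[3]=4
  step 6: row=4, L[4]='r', prepend. Next row=LF[4]=2
  step 7: row=2, L[2]='z', prepend. Next row=LF[2]=6
Reversed output: zrwsyq$

Answer: zrwsyq$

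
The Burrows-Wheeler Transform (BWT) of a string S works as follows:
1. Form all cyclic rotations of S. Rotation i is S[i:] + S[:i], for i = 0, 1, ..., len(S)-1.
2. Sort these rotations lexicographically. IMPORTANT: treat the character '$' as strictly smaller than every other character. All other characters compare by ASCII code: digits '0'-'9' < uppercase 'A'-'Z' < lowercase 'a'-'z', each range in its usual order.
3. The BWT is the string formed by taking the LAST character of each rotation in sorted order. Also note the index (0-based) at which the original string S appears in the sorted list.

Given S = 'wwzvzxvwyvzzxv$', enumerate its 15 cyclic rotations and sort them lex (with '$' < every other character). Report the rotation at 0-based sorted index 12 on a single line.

Answer: zxv$wwzvzxvwyvz

Derivation:
All 15 rotations (rotation i = S[i:]+S[:i]):
  rot[0] = wwzvzxvwyvzzxv$
  rot[1] = wzvzxvwyvzzxv$w
  rot[2] = zvzxvwyvzzxv$ww
  rot[3] = vzxvwyvzzxv$wwz
  rot[4] = zxvwyvzzxv$wwzv
  rot[5] = xvwyvzzxv$wwzvz
  rot[6] = vwyvzzxv$wwzvzx
  rot[7] = wyvzzxv$wwzvzxv
  rot[8] = yvzzxv$wwzvzxvw
  rot[9] = vzzxv$wwzvzxvwy
  rot[10] = zzxv$wwzvzxvwyv
  rot[11] = zxv$wwzvzxvwyvz
  rot[12] = xv$wwzvzxvwyvzz
  rot[13] = v$wwzvzxvwyvzzx
  rot[14] = $wwzvzxvwyvzzxv
Sorted (with $ < everything):
  sorted[0] = $wwzvzxvwyvzzxv
  sorted[1] = v$wwzvzxvwyvzzx
  sorted[2] = vwyvzzxv$wwzvzx
  sorted[3] = vzxvwyvzzxv$wwz
  sorted[4] = vzzxv$wwzvzxvwy
  sorted[5] = wwzvzxvwyvzzxv$
  sorted[6] = wyvzzxv$wwzvzxv
  sorted[7] = wzvzxvwyvzzxv$w
  sorted[8] = xv$wwzvzxvwyvzz
  sorted[9] = xvwyvzzxv$wwzvz
  sorted[10] = yvzzxv$wwzvzxvw
  sorted[11] = zvzxvwyvzzxv$ww
  sorted[12] = zxv$wwzvzxvwyvz
  sorted[13] = zxvwyvzzxv$wwzv
  sorted[14] = zzxv$wwzvzxvwyv
sorted[12] = zxv$wwzvzxvwyvz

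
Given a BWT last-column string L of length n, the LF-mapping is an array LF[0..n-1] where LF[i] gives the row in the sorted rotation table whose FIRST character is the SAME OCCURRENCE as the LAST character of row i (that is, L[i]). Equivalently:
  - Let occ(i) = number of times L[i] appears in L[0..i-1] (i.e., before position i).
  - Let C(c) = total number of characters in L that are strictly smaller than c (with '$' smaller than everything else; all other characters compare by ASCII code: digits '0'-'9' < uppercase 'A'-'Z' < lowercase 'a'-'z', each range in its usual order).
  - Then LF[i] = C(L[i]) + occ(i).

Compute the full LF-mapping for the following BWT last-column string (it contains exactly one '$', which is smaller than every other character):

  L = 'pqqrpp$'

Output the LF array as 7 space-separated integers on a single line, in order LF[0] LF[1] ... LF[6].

Answer: 1 4 5 6 2 3 0

Derivation:
Char counts: '$':1, 'p':3, 'q':2, 'r':1
C (first-col start): C('$')=0, C('p')=1, C('q')=4, C('r')=6
L[0]='p': occ=0, LF[0]=C('p')+0=1+0=1
L[1]='q': occ=0, LF[1]=C('q')+0=4+0=4
L[2]='q': occ=1, LF[2]=C('q')+1=4+1=5
L[3]='r': occ=0, LF[3]=C('r')+0=6+0=6
L[4]='p': occ=1, LF[4]=C('p')+1=1+1=2
L[5]='p': occ=2, LF[5]=C('p')+2=1+2=3
L[6]='$': occ=0, LF[6]=C('$')+0=0+0=0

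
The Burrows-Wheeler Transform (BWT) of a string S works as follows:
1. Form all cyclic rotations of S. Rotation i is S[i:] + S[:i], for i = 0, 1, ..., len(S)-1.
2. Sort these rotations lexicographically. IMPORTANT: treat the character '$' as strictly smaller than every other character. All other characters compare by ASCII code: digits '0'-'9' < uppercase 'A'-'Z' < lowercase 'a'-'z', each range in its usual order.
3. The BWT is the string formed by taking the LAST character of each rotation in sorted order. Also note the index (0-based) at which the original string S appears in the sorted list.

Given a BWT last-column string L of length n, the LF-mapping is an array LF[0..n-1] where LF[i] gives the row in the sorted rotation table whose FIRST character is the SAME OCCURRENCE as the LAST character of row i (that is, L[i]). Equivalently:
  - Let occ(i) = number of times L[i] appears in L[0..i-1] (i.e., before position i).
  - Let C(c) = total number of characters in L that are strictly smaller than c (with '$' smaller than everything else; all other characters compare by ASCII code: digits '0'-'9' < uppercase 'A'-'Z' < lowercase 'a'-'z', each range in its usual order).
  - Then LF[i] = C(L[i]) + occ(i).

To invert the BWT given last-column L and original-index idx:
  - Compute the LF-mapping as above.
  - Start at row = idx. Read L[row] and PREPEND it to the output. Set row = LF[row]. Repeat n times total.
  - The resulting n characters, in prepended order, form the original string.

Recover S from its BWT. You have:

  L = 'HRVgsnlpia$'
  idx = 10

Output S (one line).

Answer: saplingVRH$

Derivation:
LF mapping: 1 2 3 5 10 8 7 9 6 4 0
Walk LF starting at row 10, prepending L[row]:
  step 1: row=10, L[10]='$', prepend. Next row=LF[10]=0
  step 2: row=0, L[0]='H', prepend. Next row=LF[0]=1
  step 3: row=1, L[1]='R', prepend. Next row=LF[1]=2
  step 4: row=2, L[2]='V', prepend. Next row=LF[2]=3
  step 5: row=3, L[3]='g', prepend. Next row=LF[3]=5
  step 6: row=5, L[5]='n', prepend. Next row=LF[5]=8
  step 7: row=8, L[8]='i', prepend. Next row=LF[8]=6
  step 8: row=6, L[6]='l', prepend. Next row=LF[6]=7
  step 9: row=7, L[7]='p', prepend. Next row=LF[7]=9
  step 10: row=9, L[9]='a', prepend. Next row=LF[9]=4
  step 11: row=4, L[4]='s', prepend. Next row=LF[4]=10
Reversed output: saplingVRH$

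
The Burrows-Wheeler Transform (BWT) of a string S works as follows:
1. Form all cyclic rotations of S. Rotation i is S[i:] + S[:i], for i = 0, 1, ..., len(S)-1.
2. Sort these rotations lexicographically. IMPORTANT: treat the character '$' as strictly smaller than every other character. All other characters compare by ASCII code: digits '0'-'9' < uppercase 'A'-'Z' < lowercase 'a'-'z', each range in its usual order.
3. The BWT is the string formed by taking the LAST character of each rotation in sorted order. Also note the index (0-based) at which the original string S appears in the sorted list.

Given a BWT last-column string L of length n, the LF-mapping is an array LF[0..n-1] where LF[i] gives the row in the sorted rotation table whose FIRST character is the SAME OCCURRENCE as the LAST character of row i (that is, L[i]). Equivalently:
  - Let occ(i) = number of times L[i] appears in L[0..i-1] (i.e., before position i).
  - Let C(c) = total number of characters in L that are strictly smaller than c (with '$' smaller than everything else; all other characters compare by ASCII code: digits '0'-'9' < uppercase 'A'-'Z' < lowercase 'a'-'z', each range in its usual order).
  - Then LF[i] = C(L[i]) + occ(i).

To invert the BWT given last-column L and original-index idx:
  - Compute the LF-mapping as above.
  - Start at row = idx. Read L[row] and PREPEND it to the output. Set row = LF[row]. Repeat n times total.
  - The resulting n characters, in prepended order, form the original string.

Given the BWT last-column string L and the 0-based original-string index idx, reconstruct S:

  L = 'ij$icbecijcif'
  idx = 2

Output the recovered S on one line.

LF mapping: 7 11 0 8 2 1 5 3 9 12 4 10 6
Walk LF starting at row 2, prepending L[row]:
  step 1: row=2, L[2]='$', prepend. Next row=LF[2]=0
  step 2: row=0, L[0]='i', prepend. Next row=LF[0]=7
  step 3: row=7, L[7]='c', prepend. Next row=LF[7]=3
  step 4: row=3, L[3]='i', prepend. Next row=LF[3]=8
  step 5: row=8, L[8]='i', prepend. Next row=LF[8]=9
  step 6: row=9, L[9]='j', prepend. Next row=LF[9]=12
  step 7: row=12, L[12]='f', prepend. Next row=LF[12]=6
  step 8: row=6, L[6]='e', prepend. Next row=LF[6]=5
  step 9: row=5, L[5]='b', prepend. Next row=LF[5]=1
  step 10: row=1, L[1]='j', prepend. Next row=LF[1]=11
  step 11: row=11, L[11]='i', prepend. Next row=LF[11]=10
  step 12: row=10, L[10]='c', prepend. Next row=LF[10]=4
  step 13: row=4, L[4]='c', prepend. Next row=LF[4]=2
Reversed output: ccijbefjiici$

Answer: ccijbefjiici$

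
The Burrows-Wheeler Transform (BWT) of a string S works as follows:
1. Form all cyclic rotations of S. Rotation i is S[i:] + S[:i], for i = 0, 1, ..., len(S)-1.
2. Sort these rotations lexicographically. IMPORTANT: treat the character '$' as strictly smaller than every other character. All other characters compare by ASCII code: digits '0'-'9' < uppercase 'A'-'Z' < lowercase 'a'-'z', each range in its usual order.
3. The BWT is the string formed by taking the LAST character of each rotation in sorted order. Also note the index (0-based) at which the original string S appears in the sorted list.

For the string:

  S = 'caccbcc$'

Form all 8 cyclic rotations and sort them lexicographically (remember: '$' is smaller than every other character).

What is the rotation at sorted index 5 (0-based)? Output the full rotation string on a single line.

All 8 rotations (rotation i = S[i:]+S[:i]):
  rot[0] = caccbcc$
  rot[1] = accbcc$c
  rot[2] = ccbcc$ca
  rot[3] = cbcc$cac
  rot[4] = bcc$cacc
  rot[5] = cc$caccb
  rot[6] = c$caccbc
  rot[7] = $caccbcc
Sorted (with $ < everything):
  sorted[0] = $caccbcc
  sorted[1] = accbcc$c
  sorted[2] = bcc$cacc
  sorted[3] = c$caccbc
  sorted[4] = caccbcc$
  sorted[5] = cbcc$cac
  sorted[6] = cc$caccb
  sorted[7] = ccbcc$ca
sorted[5] = cbcc$cac

Answer: cbcc$cac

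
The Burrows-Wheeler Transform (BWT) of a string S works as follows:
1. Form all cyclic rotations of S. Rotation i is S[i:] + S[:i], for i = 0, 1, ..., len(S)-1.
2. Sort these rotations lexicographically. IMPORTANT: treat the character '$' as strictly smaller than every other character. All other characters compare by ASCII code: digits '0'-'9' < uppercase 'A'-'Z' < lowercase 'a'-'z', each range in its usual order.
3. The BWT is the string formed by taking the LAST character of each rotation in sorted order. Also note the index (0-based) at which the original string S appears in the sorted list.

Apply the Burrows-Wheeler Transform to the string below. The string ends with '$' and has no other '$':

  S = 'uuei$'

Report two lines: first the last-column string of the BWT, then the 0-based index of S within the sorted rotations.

All 5 rotations (rotation i = S[i:]+S[:i]):
  rot[0] = uuei$
  rot[1] = uei$u
  rot[2] = ei$uu
  rot[3] = i$uue
  rot[4] = $uuei
Sorted (with $ < everything):
  sorted[0] = $uuei  (last char: 'i')
  sorted[1] = ei$uu  (last char: 'u')
  sorted[2] = i$uue  (last char: 'e')
  sorted[3] = uei$u  (last char: 'u')
  sorted[4] = uuei$  (last char: '$')
Last column: iueu$
Original string S is at sorted index 4

Answer: iueu$
4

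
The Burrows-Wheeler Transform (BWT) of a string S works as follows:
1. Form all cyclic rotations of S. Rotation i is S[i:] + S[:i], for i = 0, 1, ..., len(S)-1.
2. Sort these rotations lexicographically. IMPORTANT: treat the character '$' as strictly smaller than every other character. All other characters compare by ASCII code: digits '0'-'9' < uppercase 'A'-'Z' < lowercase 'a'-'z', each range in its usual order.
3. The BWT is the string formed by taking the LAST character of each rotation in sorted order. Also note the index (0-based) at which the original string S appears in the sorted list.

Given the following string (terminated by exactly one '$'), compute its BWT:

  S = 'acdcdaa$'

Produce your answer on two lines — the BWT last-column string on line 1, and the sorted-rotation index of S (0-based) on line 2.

Answer: aad$dacc
3

Derivation:
All 8 rotations (rotation i = S[i:]+S[:i]):
  rot[0] = acdcdaa$
  rot[1] = cdcdaa$a
  rot[2] = dcdaa$ac
  rot[3] = cdaa$acd
  rot[4] = daa$acdc
  rot[5] = aa$acdcd
  rot[6] = a$acdcda
  rot[7] = $acdcdaa
Sorted (with $ < everything):
  sorted[0] = $acdcdaa  (last char: 'a')
  sorted[1] = a$acdcda  (last char: 'a')
  sorted[2] = aa$acdcd  (last char: 'd')
  sorted[3] = acdcdaa$  (last char: '$')
  sorted[4] = cdaa$acd  (last char: 'd')
  sorted[5] = cdcdaa$a  (last char: 'a')
  sorted[6] = daa$acdc  (last char: 'c')
  sorted[7] = dcdaa$ac  (last char: 'c')
Last column: aad$dacc
Original string S is at sorted index 3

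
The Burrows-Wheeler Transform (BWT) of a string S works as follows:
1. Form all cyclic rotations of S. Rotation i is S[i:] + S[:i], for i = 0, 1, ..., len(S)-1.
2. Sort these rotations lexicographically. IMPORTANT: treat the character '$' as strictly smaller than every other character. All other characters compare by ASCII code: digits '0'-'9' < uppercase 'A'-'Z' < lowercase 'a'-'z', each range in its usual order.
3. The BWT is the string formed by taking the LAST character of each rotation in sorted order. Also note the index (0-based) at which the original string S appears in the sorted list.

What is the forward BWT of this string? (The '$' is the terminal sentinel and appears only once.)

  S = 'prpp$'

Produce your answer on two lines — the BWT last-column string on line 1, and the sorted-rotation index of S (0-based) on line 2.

Answer: ppr$p
3

Derivation:
All 5 rotations (rotation i = S[i:]+S[:i]):
  rot[0] = prpp$
  rot[1] = rpp$p
  rot[2] = pp$pr
  rot[3] = p$prp
  rot[4] = $prpp
Sorted (with $ < everything):
  sorted[0] = $prpp  (last char: 'p')
  sorted[1] = p$prp  (last char: 'p')
  sorted[2] = pp$pr  (last char: 'r')
  sorted[3] = prpp$  (last char: '$')
  sorted[4] = rpp$p  (last char: 'p')
Last column: ppr$p
Original string S is at sorted index 3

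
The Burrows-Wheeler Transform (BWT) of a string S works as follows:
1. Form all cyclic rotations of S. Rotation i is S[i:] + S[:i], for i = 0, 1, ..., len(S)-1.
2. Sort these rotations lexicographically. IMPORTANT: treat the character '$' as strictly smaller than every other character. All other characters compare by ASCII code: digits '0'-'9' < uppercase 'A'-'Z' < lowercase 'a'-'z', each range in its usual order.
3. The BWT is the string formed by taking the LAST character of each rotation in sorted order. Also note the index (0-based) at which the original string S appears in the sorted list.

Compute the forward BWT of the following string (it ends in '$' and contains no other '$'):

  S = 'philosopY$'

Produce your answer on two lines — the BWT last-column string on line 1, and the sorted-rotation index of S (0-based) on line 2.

Answer: Ypphislo$o
8

Derivation:
All 10 rotations (rotation i = S[i:]+S[:i]):
  rot[0] = philosopY$
  rot[1] = hilosopY$p
  rot[2] = ilosopY$ph
  rot[3] = losopY$phi
  rot[4] = osopY$phil
  rot[5] = sopY$philo
  rot[6] = opY$philos
  rot[7] = pY$philoso
  rot[8] = Y$philosop
  rot[9] = $philosopY
Sorted (with $ < everything):
  sorted[0] = $philosopY  (last char: 'Y')
  sorted[1] = Y$philosop  (last char: 'p')
  sorted[2] = hilosopY$p  (last char: 'p')
  sorted[3] = ilosopY$ph  (last char: 'h')
  sorted[4] = losopY$phi  (last char: 'i')
  sorted[5] = opY$philos  (last char: 's')
  sorted[6] = osopY$phil  (last char: 'l')
  sorted[7] = pY$philoso  (last char: 'o')
  sorted[8] = philosopY$  (last char: '$')
  sorted[9] = sopY$philo  (last char: 'o')
Last column: Ypphislo$o
Original string S is at sorted index 8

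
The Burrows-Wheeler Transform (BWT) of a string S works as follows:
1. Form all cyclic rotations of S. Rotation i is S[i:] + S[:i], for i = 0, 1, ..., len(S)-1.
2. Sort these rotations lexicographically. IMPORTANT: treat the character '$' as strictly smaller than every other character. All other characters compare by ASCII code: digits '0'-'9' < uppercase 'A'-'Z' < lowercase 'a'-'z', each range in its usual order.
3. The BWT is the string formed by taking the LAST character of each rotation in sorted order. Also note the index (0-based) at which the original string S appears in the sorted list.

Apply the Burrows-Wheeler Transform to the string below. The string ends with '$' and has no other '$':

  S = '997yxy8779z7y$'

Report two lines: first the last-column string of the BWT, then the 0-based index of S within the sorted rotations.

All 14 rotations (rotation i = S[i:]+S[:i]):
  rot[0] = 997yxy8779z7y$
  rot[1] = 97yxy8779z7y$9
  rot[2] = 7yxy8779z7y$99
  rot[3] = yxy8779z7y$997
  rot[4] = xy8779z7y$997y
  rot[5] = y8779z7y$997yx
  rot[6] = 8779z7y$997yxy
  rot[7] = 779z7y$997yxy8
  rot[8] = 79z7y$997yxy87
  rot[9] = 9z7y$997yxy877
  rot[10] = z7y$997yxy8779
  rot[11] = 7y$997yxy8779z
  rot[12] = y$997yxy8779z7
  rot[13] = $997yxy8779z7y
Sorted (with $ < everything):
  sorted[0] = $997yxy8779z7y  (last char: 'y')
  sorted[1] = 779z7y$997yxy8  (last char: '8')
  sorted[2] = 79z7y$997yxy87  (last char: '7')
  sorted[3] = 7y$997yxy8779z  (last char: 'z')
  sorted[4] = 7yxy8779z7y$99  (last char: '9')
  sorted[5] = 8779z7y$997yxy  (last char: 'y')
  sorted[6] = 97yxy8779z7y$9  (last char: '9')
  sorted[7] = 997yxy8779z7y$  (last char: '$')
  sorted[8] = 9z7y$997yxy877  (last char: '7')
  sorted[9] = xy8779z7y$997y  (last char: 'y')
  sorted[10] = y$997yxy8779z7  (last char: '7')
  sorted[11] = y8779z7y$997yx  (last char: 'x')
  sorted[12] = yxy8779z7y$997  (last char: '7')
  sorted[13] = z7y$997yxy8779  (last char: '9')
Last column: y87z9y9$7y7x79
Original string S is at sorted index 7

Answer: y87z9y9$7y7x79
7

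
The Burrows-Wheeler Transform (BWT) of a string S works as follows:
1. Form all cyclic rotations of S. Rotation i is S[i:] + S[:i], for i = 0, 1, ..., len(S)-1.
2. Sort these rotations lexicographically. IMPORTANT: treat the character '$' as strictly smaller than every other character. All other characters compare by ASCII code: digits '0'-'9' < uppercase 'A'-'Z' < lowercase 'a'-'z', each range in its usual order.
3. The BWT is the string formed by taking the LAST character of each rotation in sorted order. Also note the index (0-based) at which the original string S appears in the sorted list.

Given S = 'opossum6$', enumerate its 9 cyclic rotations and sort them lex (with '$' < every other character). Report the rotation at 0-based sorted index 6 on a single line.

All 9 rotations (rotation i = S[i:]+S[:i]):
  rot[0] = opossum6$
  rot[1] = possum6$o
  rot[2] = ossum6$op
  rot[3] = ssum6$opo
  rot[4] = sum6$opos
  rot[5] = um6$oposs
  rot[6] = m6$opossu
  rot[7] = 6$opossum
  rot[8] = $opossum6
Sorted (with $ < everything):
  sorted[0] = $opossum6
  sorted[1] = 6$opossum
  sorted[2] = m6$opossu
  sorted[3] = opossum6$
  sorted[4] = ossum6$op
  sorted[5] = possum6$o
  sorted[6] = ssum6$opo
  sorted[7] = sum6$opos
  sorted[8] = um6$oposs
sorted[6] = ssum6$opo

Answer: ssum6$opo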